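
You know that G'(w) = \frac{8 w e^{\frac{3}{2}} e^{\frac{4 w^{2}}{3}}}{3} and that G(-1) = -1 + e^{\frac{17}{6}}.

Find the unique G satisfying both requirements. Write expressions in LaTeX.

G'(w) matches the chain-rule pattern g'(h)*h' with inner function h(w) = \frac{4 w^{2}}{3} + \frac{3}{2}; substituting u = h(w) collapses the integral.
A general antiderivative is e^{\frac{4 w^{2}}{3} + \frac{3}{2}} + C.
The condition gives C = -1 + e^{\frac{17}{6}} - (e^{\frac{17}{6}}) = -1.
So G(w) = e^{\frac{4 w^{2}}{3} + \frac{3}{2}} - 1.
Check: d/dw[e^{\frac{4 w^{2}}{3} + \frac{3}{2}} - 1] = \frac{8 w e^{\frac{3}{2}} e^{\frac{4 w^{2}}{3}}}{3} = G'(w).

G(w) = e^{\frac{4 w^{2}}{3} + \frac{3}{2}} - 1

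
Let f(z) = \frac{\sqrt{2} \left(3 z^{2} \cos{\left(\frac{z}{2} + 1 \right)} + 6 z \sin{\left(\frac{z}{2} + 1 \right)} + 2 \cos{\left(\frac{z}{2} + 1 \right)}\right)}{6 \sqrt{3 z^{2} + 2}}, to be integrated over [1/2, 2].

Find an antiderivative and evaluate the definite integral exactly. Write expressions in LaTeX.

Antiderivative: F(z) = \frac{2 \sqrt{\frac{3 z^{2}}{2} + 1} \sin{\left(\frac{z}{2} + 1 \right)}}{3}; value = - \frac{\sqrt{22} \sin{\left(\frac{5}{4} \right)}}{6} + \frac{2 \sqrt{7} \sin{\left(2 \right)}}{3}

Recognize the product-rule pattern: f = u'v + uv' with u = \frac{2 \sqrt{\frac{3 z^{2}}{2} + 1}}{3}, v = \sin{\left(\frac{z}{2} + 1 \right)}, so integration by parts undoes it.
F(z) = \frac{2 \sqrt{\frac{3 z^{2}}{2} + 1} \sin{\left(\frac{z}{2} + 1 \right)}}{3} is an antiderivative of f.
Check: d/dz[\frac{2 \sqrt{\frac{3 z^{2}}{2} + 1} \sin{\left(\frac{z}{2} + 1 \right)}}{3}] = \frac{\sqrt{2} \left(3 z^{2} \cos{\left(\frac{z}{2} + 1 \right)} + 6 z \sin{\left(\frac{z}{2} + 1 \right)} + 2 \cos{\left(\frac{z}{2} + 1 \right)}\right)}{6 \sqrt{3 z^{2} + 2}} = f(z).
F(2) = \frac{2 \sqrt{7} \sin{\left(2 \right)}}{3}; F(1/2) = \frac{\sqrt{22} \sin{\left(\frac{5}{4} \right)}}{6}.
Integral = F(2) - F(1/2) = - \frac{\sqrt{22} \sin{\left(\frac{5}{4} \right)}}{6} + \frac{2 \sqrt{7} \sin{\left(2 \right)}}{3}.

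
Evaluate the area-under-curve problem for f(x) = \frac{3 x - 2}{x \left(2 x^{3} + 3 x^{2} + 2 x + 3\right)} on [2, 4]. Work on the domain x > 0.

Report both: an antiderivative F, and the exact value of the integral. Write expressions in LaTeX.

Antiderivative: F(x) = \frac{- 2 \log{\left(x \right)} + 2 \log{\left(x + \frac{3}{2} \right)} + 3 \operatorname{atan}{\left(x \right)}}{3}; value = - \operatorname{atan}{\left(2 \right)} - \frac{2 \log{\left(4 \right)}}{3} - \frac{2 \log{\left(\frac{7}{2} \right)}}{3} + \frac{2 \log{\left(2 \right)}}{3} + \frac{2 \log{\left(\frac{11}{2} \right)}}{3} + \operatorname{atan}{\left(4 \right)}

The denominator factors as x \left(2 x + 3\right) \left(x^{2} + 1\right); partial fractions split f into directly integrable pieces: \frac{1}{x^{2} + 1} + \frac{4}{3 \left(2 x + 3\right)} - \frac{2}{3 x}.
F(x) = \frac{- 2 \log{\left(x \right)} + 2 \log{\left(x + \frac{3}{2} \right)} + 3 \operatorname{atan}{\left(x \right)}}{3} is an antiderivative of f.
Check: d/dx[\frac{- 2 \log{\left(x \right)} + 2 \log{\left(x + \frac{3}{2} \right)} + 3 \operatorname{atan}{\left(x \right)}}{3}] = \frac{3 x - 2}{2 x^{4} + 3 x^{3} + 2 x^{2} + 3 x}, which equals f(x).
F(4) = - \frac{2 \log{\left(4 \right)}}{3} + \frac{2 \log{\left(\frac{11}{2} \right)}}{3} + \operatorname{atan}{\left(4 \right)}; F(2) = - \frac{2 \log{\left(2 \right)}}{3} + \frac{2 \log{\left(\frac{7}{2} \right)}}{3} + \operatorname{atan}{\left(2 \right)}.
Integral = F(4) - F(2) = - \operatorname{atan}{\left(2 \right)} - \frac{2 \log{\left(4 \right)}}{3} - \frac{2 \log{\left(\frac{7}{2} \right)}}{3} + \frac{2 \log{\left(2 \right)}}{3} + \frac{2 \log{\left(\frac{11}{2} \right)}}{3} + \operatorname{atan}{\left(4 \right)}.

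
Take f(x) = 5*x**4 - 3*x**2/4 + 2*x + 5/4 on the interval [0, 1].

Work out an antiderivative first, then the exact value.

Antiderivative: F(x) = x**5 - x**3/4 + x**2 + 5*x/4; value = 3

Integrate term by term and add the pieces.
F(x) = x**5 - x**3/4 + x**2 + 5*x/4 is an antiderivative of f.
Check: d/dx[x**5 - x**3/4 + x**2 + 5*x/4] = 5*x**4 - 3*x**2/4 + 2*x + 5/4 = f(x).
F(1) = 3; F(0) = 0.
Integral = F(1) - F(0) = 3.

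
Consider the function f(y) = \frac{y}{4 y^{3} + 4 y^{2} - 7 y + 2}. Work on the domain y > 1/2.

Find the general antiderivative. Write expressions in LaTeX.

The denominator factors as \left(y + 2\right) \left(2 y - 1\right)^{2}; partial fractions split f into directly integrable pieces: \frac{4}{25 \left(2 y - 1\right)} + \frac{1}{5 \left(2 y - 1\right)^{2}} - \frac{2}{25 \left(y + 2\right)}.
Check: d/dy[\frac{2 \log{\left(y - \frac{1}{2} \right)}}{25} - \frac{2 \log{\left(y + 2 \right)}}{25} - \frac{1}{20 y - 10}] = \frac{y}{4 y^{3} + 4 y^{2} - 7 y + 2} = f(y).

F(y) = \frac{2 \log{\left(y - \frac{1}{2} \right)}}{25} - \frac{2 \log{\left(y + 2 \right)}}{25} - \frac{1}{20 y - 10} + C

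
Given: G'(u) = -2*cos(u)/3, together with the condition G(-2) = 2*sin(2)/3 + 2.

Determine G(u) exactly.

Whatever form G(u) takes, its d/du must return the stated G'(u).
A general antiderivative is -2*sin(u)/3 + C.
The condition gives C = 2*sin(2)/3 + 2 - (2*sin(2)/3) = 2.
So G(u) = 2 - 2*sin(u)/3.
Check: d/du[2 - 2*sin(u)/3] = -2*cos(u)/3 = G'(u).

G(u) = 2 - 2*sin(u)/3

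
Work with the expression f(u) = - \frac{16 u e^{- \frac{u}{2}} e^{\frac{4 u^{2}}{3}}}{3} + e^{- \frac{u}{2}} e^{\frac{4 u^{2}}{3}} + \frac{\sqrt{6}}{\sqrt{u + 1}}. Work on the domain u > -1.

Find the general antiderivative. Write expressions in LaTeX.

F(u) = - 2 \left(- \sqrt{6} \sqrt{u + 1} + e^{- \frac{u}{2}} e^{\frac{4 u^{2}}{3}}\right) + C

The integrand splits into summands that can be handled one at a time.
Check: d/du[- 2 \left(- \sqrt{6} \sqrt{u + 1} + e^{- \frac{u}{2}} e^{\frac{4 u^{2}}{3}}\right)] = \frac{\left(- 16 u \sqrt{u + 1} e^{\frac{4 u^{2}}{3}} + 3 \sqrt{u + 1} e^{\frac{4 u^{2}}{3}} + 3 \sqrt{6} e^{\frac{u}{2}}\right) e^{- \frac{u}{2}}}{3 \sqrt{u + 1}}, which equals f(u).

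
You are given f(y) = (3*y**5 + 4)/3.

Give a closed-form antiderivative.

Differentiate the proposed F(y) back; it has to land on f(y) exactly.
Check: d/dy[y**6/6 + 4*y/3] = y**5 + 4/3, which equals f(y).

An antiderivative is F(y) = y**6/6 + 4*y/3.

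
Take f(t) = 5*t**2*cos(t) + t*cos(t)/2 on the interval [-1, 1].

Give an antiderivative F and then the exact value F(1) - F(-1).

The integrand splits into summands that can be handled one at a time.
F(t) = (10*t**2*sin(t) + t*sin(t) + 20*t*cos(t) - 20*sin(t) + cos(t))/2 is an antiderivative of f.
Check: d/dt[(10*t**2*sin(t) + t*sin(t) + 20*t*cos(t) - 20*sin(t) + cos(t))/2] = 5*t**2*cos(t) + t*cos(t)/2 = f(t).
F(1) = -9*sin(1)/2 + 21*cos(1)/2; F(-1) = -19*cos(1)/2 + 11*sin(1)/2.
Integral = F(1) - F(-1) = -10*sin(1) + 20*cos(1).

Antiderivative: F(t) = (10*t**2*sin(t) + t*sin(t) + 20*t*cos(t) - 20*sin(t) + cos(t))/2; value = -10*sin(1) + 20*cos(1)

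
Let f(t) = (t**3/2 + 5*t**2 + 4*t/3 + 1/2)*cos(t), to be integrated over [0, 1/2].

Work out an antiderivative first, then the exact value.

Antiderivative: F(t) = t**3*sin(t)/2 + 5*t**2*sin(t) + 3*t**2*cos(t)/2 - 5*t*sin(t)/3 + 10*t*cos(t) - 19*sin(t)/2 - 5*cos(t)/3; value = -433*sin(1/2)/48 + 5/3 + 89*cos(1/2)/24

A first test for any F(t): its t-derivative must equal f(t) identically.
F(t) = t**3*sin(t)/2 + 5*t**2*sin(t) + 3*t**2*cos(t)/2 - 5*t*sin(t)/3 + 10*t*cos(t) - 19*sin(t)/2 - 5*cos(t)/3 is an antiderivative of f.
Check: d/dt[t**3*sin(t)/2 + 5*t**2*sin(t) + 3*t**2*cos(t)/2 - 5*t*sin(t)/3 + 10*t*cos(t) - 19*sin(t)/2 - 5*cos(t)/3] = t**3*cos(t)/2 + 5*t**2*cos(t) + 4*t*cos(t)/3 + cos(t)/2, which equals f(t).
F(1/2) = -433*sin(1/2)/48 + 89*cos(1/2)/24; F(0) = -5/3.
Integral = F(1/2) - F(0) = -433*sin(1/2)/48 + 5/3 + 89*cos(1/2)/24.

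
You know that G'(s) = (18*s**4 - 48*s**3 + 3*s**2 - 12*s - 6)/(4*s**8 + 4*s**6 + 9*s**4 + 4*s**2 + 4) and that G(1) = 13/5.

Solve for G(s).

G'(s) has the shape u'v + uv' for u = 1/(s**4 + s**2/2 + 1) and v = 3 - 3*s/2 — it is the derivative of the product u*v.
A general antiderivative is (3 - 3*s/2)/(s**4 + s**2/2 + 1) + C.
The condition gives C = 13/5 - (3/5) = 2.
So G(s) = (3 - 3*s/2)/(s**4 + s**2/2 + 1) + 2.
Check: d/ds[(3 - 3*s/2)/(s**4 + s**2/2 + 1) + 2] = (18*s**4 - 48*s**3 + 3*s**2 - 12*s - 6)/(4*s**8 + 4*s**6 + 9*s**4 + 4*s**2 + 4) = G'(s).

G(s) = (3 - 3*s/2)/(s**4 + s**2/2 + 1) + 2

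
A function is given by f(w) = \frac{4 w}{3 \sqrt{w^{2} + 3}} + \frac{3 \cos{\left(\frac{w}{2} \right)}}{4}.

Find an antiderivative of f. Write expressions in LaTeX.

An antiderivative is F(w) = \frac{4 \sqrt{w^{2} + 3}}{3} + \frac{3 \sin{\left(\frac{w}{2} \right)}}{2}.

Integrate term by term and add the pieces.
Check: d/dw[\frac{4 \sqrt{w^{2} + 3}}{3} + \frac{3 \sin{\left(\frac{w}{2} \right)}}{2}] = \frac{16 w + 9 \sqrt{w^{2} + 3} \cos{\left(\frac{w}{2} \right)}}{12 \sqrt{w^{2} + 3}}, which equals f(w).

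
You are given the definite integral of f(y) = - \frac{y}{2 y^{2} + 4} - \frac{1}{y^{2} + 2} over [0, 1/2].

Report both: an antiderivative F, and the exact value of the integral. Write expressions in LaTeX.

The integrand splits into summands that can be handled one at a time.
F(y) = - \frac{\log{\left(y^{2} + 2 \right)}}{4} - \frac{\sqrt{2} \operatorname{atan}{\left(\frac{\sqrt{2} y}{2} \right)}}{2} is an antiderivative of f.
Check: d/dy[- \frac{\log{\left(y^{2} + 2 \right)}}{4} - \frac{\sqrt{2} \operatorname{atan}{\left(\frac{\sqrt{2} y}{2} \right)}}{2}] = \frac{- y - 2}{2 y^{2} + 4}, which equals f(y).
F(1/2) = - \frac{\sqrt{2} \operatorname{atan}{\left(\frac{\sqrt{2}}{4} \right)}}{2} - \frac{\log{\left(\frac{9}{4} \right)}}{4}; F(0) = - \frac{\log{\left(2 \right)}}{4}.
Integral = F(1/2) - F(0) = - \frac{\sqrt{2} \operatorname{atan}{\left(\frac{\sqrt{2}}{4} \right)}}{2} - \frac{\log{\left(\frac{9}{4} \right)}}{4} + \frac{\log{\left(2 \right)}}{4}.

Antiderivative: F(y) = - \frac{\log{\left(y^{2} + 2 \right)}}{4} - \frac{\sqrt{2} \operatorname{atan}{\left(\frac{\sqrt{2} y}{2} \right)}}{2}; value = - \frac{\sqrt{2} \operatorname{atan}{\left(\frac{\sqrt{2}}{4} \right)}}{2} - \frac{\log{\left(\frac{9}{4} \right)}}{4} + \frac{\log{\left(2 \right)}}{4}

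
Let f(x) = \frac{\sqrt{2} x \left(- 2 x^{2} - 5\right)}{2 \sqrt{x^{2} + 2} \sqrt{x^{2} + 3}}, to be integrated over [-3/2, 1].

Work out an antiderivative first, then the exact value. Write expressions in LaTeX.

Antiderivative: F(x) = - \frac{\sqrt{2} \sqrt{x^{2} + 2} \sqrt{x^{2} + 3}}{2}; value = - \sqrt{6} + \frac{\sqrt{714}}{8}

Recognize the product-rule pattern: f = u'v + uv' with u = - \sqrt{x^{2} + 2}, v = \sqrt{\frac{x^{2}}{2} + \frac{3}{2}}, so integration by parts undoes it.
F(x) = - \frac{\sqrt{2} \sqrt{x^{2} + 2} \sqrt{x^{2} + 3}}{2} is an antiderivative of f.
Check: d/dx[- \frac{\sqrt{2} \sqrt{x^{2} + 2} \sqrt{x^{2} + 3}}{2}] = \frac{- 2 \sqrt{2} x^{3} - 5 \sqrt{2} x}{2 \sqrt{x^{2} + 2} \sqrt{x^{2} + 3}}, which equals f(x).
F(1) = - \sqrt{6}; F(-3/2) = - \frac{\sqrt{714}}{8}.
Integral = F(1) - F(-3/2) = - \sqrt{6} + \frac{\sqrt{714}}{8}.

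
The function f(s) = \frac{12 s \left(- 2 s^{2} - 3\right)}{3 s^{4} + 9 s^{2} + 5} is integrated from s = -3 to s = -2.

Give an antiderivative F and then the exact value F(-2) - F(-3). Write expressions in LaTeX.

f matches the chain-rule pattern g'(h)*h' with inner function h(s) = s^{4} + 3 s^{2} + \frac{5}{3}; substituting u = h(s) collapses the integral.
F(s) = - 2 \log{\left(s^{4} + 3 s^{2} + \frac{5}{3} \right)} is an antiderivative of f.
Check: d/ds[- 2 \log{\left(s^{4} + 3 s^{2} + \frac{5}{3} \right)}] = \frac{- 24 s^{3} - 36 s}{3 s^{4} + 9 s^{2} + 5}, which equals f(s).
F(-2) = - 2 \log{\left(\frac{89}{3} \right)}; F(-3) = - 2 \log{\left(\frac{329}{3} \right)}.
Integral = F(-2) - F(-3) = - 2 \log{\left(\frac{89}{3} \right)} + 2 \log{\left(\frac{329}{3} \right)}.

Antiderivative: F(s) = - 2 \log{\left(s^{4} + 3 s^{2} + \frac{5}{3} \right)}; value = - 2 \log{\left(\frac{89}{3} \right)} + 2 \log{\left(\frac{329}{3} \right)}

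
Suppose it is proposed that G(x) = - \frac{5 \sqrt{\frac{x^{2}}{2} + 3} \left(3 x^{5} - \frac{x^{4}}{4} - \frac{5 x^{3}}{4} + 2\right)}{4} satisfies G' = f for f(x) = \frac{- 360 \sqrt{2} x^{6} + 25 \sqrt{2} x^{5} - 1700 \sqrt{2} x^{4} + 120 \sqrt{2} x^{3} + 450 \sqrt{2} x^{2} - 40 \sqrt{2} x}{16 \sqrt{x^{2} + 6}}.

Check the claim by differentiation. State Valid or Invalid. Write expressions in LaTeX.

Invalid: d/dx[G] - f = \frac{\sqrt{2} \left(360 x^{6} - 25 x^{5} + 1700 x^{4} - 120 x^{3} - 450 x^{2} + 40 x\right)}{32 \sqrt{x^{2} + 6}}, which is not 0.

d/dx[G] = \frac{\sqrt{2} \left(- 360 x^{6} + 25 x^{5} - 1700 x^{4} + 120 x^{3} + 450 x^{2} - 40 x\right)}{32 \sqrt{x^{2} + 6}}
d/dx[G] - f(x) = \frac{\sqrt{2} \left(360 x^{6} - 25 x^{5} + 1700 x^{4} - 120 x^{3} - 450 x^{2} + 40 x\right)}{32 \sqrt{x^{2} + 6}} != 0.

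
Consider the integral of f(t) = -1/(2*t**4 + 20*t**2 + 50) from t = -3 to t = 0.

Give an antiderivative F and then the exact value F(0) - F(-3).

A candidate is checked by its d/dt: the result must match f(t).
F(t) = (-5*t - sqrt(5)*(t**2 + 5)*atan(sqrt(5)*t/5))/(100*(t**2 + 5)) is an antiderivative of f.
Check: d/dt[(-5*t - sqrt(5)*(t**2 + 5)*atan(sqrt(5)*t/5))/(100*(t**2 + 5))] = -1/(2*t**4 + 20*t**2 + 50) = f(t).
F(0) = 0; F(-3) = 3/280 + sqrt(5)*atan(3*sqrt(5)/5)/100.
Integral = F(0) - F(-3) = -sqrt(5)*atan(3*sqrt(5)/5)/100 - 3/280.

Antiderivative: F(t) = (-5*t - sqrt(5)*(t**2 + 5)*atan(sqrt(5)*t/5))/(100*(t**2 + 5)); value = -sqrt(5)*atan(3*sqrt(5)/5)/100 - 3/280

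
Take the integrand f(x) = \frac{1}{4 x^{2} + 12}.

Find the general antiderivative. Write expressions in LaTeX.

F(x) = \frac{\sqrt{3} \operatorname{atan}{\left(\frac{\sqrt{3} x}{3} \right)}}{12} + C

A first test for any F(x): its x-derivative must equal f(x) identically.
Check: d/dx[\frac{\sqrt{3} \operatorname{atan}{\left(\frac{\sqrt{3} x}{3} \right)}}{12}] = \frac{1}{4 x^{2} + 12} = f(x).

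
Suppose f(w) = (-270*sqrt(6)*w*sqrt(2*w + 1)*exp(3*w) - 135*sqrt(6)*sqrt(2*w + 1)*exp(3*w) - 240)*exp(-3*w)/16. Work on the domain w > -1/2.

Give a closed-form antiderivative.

A first test for any F(w): its w-derivative must equal f(w) identically.
Check: d/dw[sqrt(2)*(-108*sqrt(3)*w**2*sqrt(2*w + 1)*exp(3*w) - 108*sqrt(3)*w*sqrt(2*w + 1)*exp(3*w) - 27*sqrt(3)*sqrt(2*w + 1)*exp(3*w) + 40*sqrt(2))*exp(-3*w)/16] = (-540*sqrt(6)*w**2*exp(3*w) - 540*sqrt(6)*w*exp(3*w) - 240*sqrt(2*w + 1) - 135*sqrt(6)*exp(3*w))*exp(-3*w)/(16*sqrt(2*w + 1)), which equals f(w).

An antiderivative is F(w) = sqrt(2)*(-108*sqrt(3)*w**2*sqrt(2*w + 1)*exp(3*w) - 108*sqrt(3)*w*sqrt(2*w + 1)*exp(3*w) - 27*sqrt(3)*sqrt(2*w + 1)*exp(3*w) + 40*sqrt(2))*exp(-3*w)/16.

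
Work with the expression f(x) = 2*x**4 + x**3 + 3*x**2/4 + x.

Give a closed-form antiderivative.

The integrand splits into summands that can be handled one at a time.
Check: d/dx[2*x**5/5 + x**4/4 + x**3/4 + x**2/2] = 2*x**4 + x**3 + 3*x**2/4 + x = f(x).

An antiderivative is F(x) = 2*x**5/5 + x**4/4 + x**3/4 + x**2/2.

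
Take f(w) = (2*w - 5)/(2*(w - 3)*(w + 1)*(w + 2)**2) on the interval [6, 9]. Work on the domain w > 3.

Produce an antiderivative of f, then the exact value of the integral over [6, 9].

Factor the denominator (2*(w - 3)*(w + 1)*(w + 2)**2) and decompose: f = -22/(25*(w + 2)) - 9/(10*(w + 2)**2) + 7/(8*(w + 1)) + 1/(200*(w - 3)); each piece integrates to a log, atan, or power term.
F(w) = log(w - 3)/200 + 7*log(w + 1)/8 - 22*log(w + 2)/25 + 9/(10*w + 20) is an antiderivative of f.
Check: d/dw[log(w - 3)/200 + 7*log(w + 1)/8 - 22*log(w + 2)/25 + 9/(10*w + 20)] = (2*w - 5)/(2*w**4 + 4*w**3 - 14*w**2 - 40*w - 24), which equals f(w).
F(9) = -22*log(11)/25 + log(6)/200 + 9/110 + 7*log(10)/8; F(6) = -22*log(8)/25 + log(3)/200 + 9/80 + 7*log(7)/8.
Integral = F(9) - F(6) = -22*log(11)/25 - 7*log(7)/8 - 27/880 - log(3)/200 + log(6)/200 + 22*log(8)/25 + 7*log(10)/8.

Antiderivative: F(w) = log(w - 3)/200 + 7*log(w + 1)/8 - 22*log(w + 2)/25 + 9/(10*w + 20); value = -22*log(11)/25 - 7*log(7)/8 - 27/880 - log(3)/200 + log(6)/200 + 22*log(8)/25 + 7*log(10)/8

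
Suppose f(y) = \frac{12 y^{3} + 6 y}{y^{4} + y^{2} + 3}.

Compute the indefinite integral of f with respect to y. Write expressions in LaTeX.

The substitution u = y^{4} + y^{2} + 3 works: f is exactly (dF/du)*(du/dy) for that inner function.
Check: d/dy[3 \log{\left(y^{4} + y^{2} + 3 \right)}] = \frac{12 y^{3} + 6 y}{y^{4} + y^{2} + 3} = f(y).

F(y) = 3 \log{\left(y^{4} + y^{2} + 3 \right)} + C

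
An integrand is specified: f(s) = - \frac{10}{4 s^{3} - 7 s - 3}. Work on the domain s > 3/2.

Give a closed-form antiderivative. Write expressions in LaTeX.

The denominator factors as \left(s + 1\right) \left(2 s - 3\right) \left(2 s + 1\right); partial fractions split f into directly integrable pieces: \frac{5}{2 s + 1} - \frac{1}{2 s - 3} - \frac{2}{s + 1}.
Check: d/ds[- \frac{\log{\left(s - \frac{3}{2} \right)}}{2} + \frac{5 \log{\left(s + \frac{1}{2} \right)}}{2} - 2 \log{\left(s + 1 \right)}] = - \frac{10}{4 s^{3} - 7 s - 3} = f(s).

An antiderivative is F(s) = - \frac{\log{\left(s - \frac{3}{2} \right)}}{2} + \frac{5 \log{\left(s + \frac{1}{2} \right)}}{2} - 2 \log{\left(s + 1 \right)}.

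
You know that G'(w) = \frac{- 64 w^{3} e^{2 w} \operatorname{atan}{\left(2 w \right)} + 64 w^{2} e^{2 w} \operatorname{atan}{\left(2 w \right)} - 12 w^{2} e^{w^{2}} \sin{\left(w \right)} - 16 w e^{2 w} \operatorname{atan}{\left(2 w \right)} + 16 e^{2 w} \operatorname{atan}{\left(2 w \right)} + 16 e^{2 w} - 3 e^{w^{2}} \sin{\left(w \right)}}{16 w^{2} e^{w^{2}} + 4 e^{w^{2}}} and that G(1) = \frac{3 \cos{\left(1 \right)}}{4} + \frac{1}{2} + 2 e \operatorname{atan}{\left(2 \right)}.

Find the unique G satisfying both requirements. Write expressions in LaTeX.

G(w) = \frac{8 e^{- w^{2} + 2 w} \operatorname{atan}{\left(2 w \right)} + 3 \cos{\left(w \right)} + 2}{4}

Whatever form G(w) takes, its d/dw must return the stated G'(w).
A general antiderivative is 2 e^{- w^{2} + 2 w} \operatorname{atan}{\left(2 w \right)} + \frac{3 \cos{\left(w \right)}}{4} + C.
The condition gives C = \frac{3 \cos{\left(1 \right)}}{4} + \frac{1}{2} + 2 e \operatorname{atan}{\left(2 \right)} - (\frac{3 \cos{\left(1 \right)}}{4} + 2 e \operatorname{atan}{\left(2 \right)}) = \frac{1}{2}.
So G(w) = \frac{8 e^{- w^{2} + 2 w} \operatorname{atan}{\left(2 w \right)} + 3 \cos{\left(w \right)} + 2}{4}.
Check: d/dw[\frac{8 e^{- w^{2} + 2 w} \operatorname{atan}{\left(2 w \right)} + 3 \cos{\left(w \right)} + 2}{4}] = \frac{- 64 w^{3} e^{2 w} e^{- w^{2}} \operatorname{atan}{\left(2 w \right)} + 64 w^{2} e^{2 w} e^{- w^{2}} \operatorname{atan}{\left(2 w \right)} - 12 w^{2} \sin{\left(w \right)} - 16 w e^{2 w} e^{- w^{2}} \operatorname{atan}{\left(2 w \right)} + 16 e^{2 w} e^{- w^{2}} \operatorname{atan}{\left(2 w \right)} + 16 e^{2 w} e^{- w^{2}} - 3 \sin{\left(w \right)}}{16 w^{2} + 4}, which equals G'(w).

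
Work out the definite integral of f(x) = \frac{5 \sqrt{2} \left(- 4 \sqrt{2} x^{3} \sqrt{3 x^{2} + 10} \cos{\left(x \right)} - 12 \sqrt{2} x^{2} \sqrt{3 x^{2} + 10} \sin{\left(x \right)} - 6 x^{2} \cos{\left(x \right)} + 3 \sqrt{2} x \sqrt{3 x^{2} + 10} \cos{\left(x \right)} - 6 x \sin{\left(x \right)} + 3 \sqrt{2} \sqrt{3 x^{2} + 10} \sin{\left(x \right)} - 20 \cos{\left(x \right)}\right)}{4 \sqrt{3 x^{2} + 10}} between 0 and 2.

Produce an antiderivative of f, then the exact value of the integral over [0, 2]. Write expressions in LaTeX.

Antiderivative: F(x) = - \frac{5 \left(4 x^{3} - 3 x + \sqrt{2} \sqrt{3 x^{2} + 10}\right) \sin{\left(x \right)}}{2}; value = - 65 \sin{\left(2 \right)} - 5 \sqrt{11} \sin{\left(2 \right)}

f has the shape u'v + uv' for u = - 10 x^{3} + \frac{15 x}{2} - 5 \sqrt{\frac{3 x^{2}}{2} + 5} and v = \sin{\left(x \right)} — it is the derivative of the product u*v.
F(x) = - \frac{5 \left(4 x^{3} - 3 x + \sqrt{2} \sqrt{3 x^{2} + 10}\right) \sin{\left(x \right)}}{2} is an antiderivative of f.
Check: d/dx[- \frac{5 \left(4 x^{3} - 3 x + \sqrt{2} \sqrt{3 x^{2} + 10}\right) \sin{\left(x \right)}}{2}] = \frac{- 20 x^{3} \sqrt{3 x^{2} + 10} \cos{\left(x \right)} - 60 x^{2} \sqrt{3 x^{2} + 10} \sin{\left(x \right)} - 15 \sqrt{2} x^{2} \cos{\left(x \right)} + 15 x \sqrt{3 x^{2} + 10} \cos{\left(x \right)} - 15 \sqrt{2} x \sin{\left(x \right)} + 15 \sqrt{3 x^{2} + 10} \sin{\left(x \right)} - 50 \sqrt{2} \cos{\left(x \right)}}{2 \sqrt{3 x^{2} + 10}}, which equals f(x).
F(2) = - 65 \sin{\left(2 \right)} - 5 \sqrt{11} \sin{\left(2 \right)}; F(0) = 0.
Integral = F(2) - F(0) = - 65 \sin{\left(2 \right)} - 5 \sqrt{11} \sin{\left(2 \right)}.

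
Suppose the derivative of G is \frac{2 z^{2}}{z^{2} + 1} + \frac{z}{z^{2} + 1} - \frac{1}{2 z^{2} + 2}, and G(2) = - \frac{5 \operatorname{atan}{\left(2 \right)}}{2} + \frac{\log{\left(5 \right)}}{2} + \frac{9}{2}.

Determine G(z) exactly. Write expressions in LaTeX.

Integrate term by term and add the pieces.
A general antiderivative is 2 z + \frac{\log{\left(z^{2} + 1 \right)}}{2} - \frac{5 \operatorname{atan}{\left(z \right)}}{2} + C.
The condition gives C = - \frac{5 \operatorname{atan}{\left(2 \right)}}{2} + \frac{\log{\left(5 \right)}}{2} + \frac{9}{2} - (- \frac{5 \operatorname{atan}{\left(2 \right)}}{2} + \frac{\log{\left(5 \right)}}{2} + 4) = \frac{1}{2}.
So G(z) = \frac{4 z + \log{\left(z^{2} + 1 \right)} - 5 \operatorname{atan}{\left(z \right)} + 1}{2}.
Check: d/dz[\frac{4 z + \log{\left(z^{2} + 1 \right)} - 5 \operatorname{atan}{\left(z \right)} + 1}{2}] = \frac{4 z^{2} + 2 z - 1}{2 z^{2} + 2}, which equals G'(z).

G(z) = \frac{4 z + \log{\left(z^{2} + 1 \right)} - 5 \operatorname{atan}{\left(z \right)} + 1}{2}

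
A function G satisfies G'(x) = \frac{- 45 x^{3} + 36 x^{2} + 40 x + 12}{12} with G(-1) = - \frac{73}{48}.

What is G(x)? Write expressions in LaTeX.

G(x) = - \frac{15 x^{4}}{16} + x^{3} + \frac{5 x^{2}}{3} + x - \frac{1}{4}

Any candidate G(x) must reproduce the stated G'(x) exactly.
A general antiderivative is - \frac{15 x^{4}}{16} + x^{3} + \frac{5 x^{2}}{3} + x - \frac{1}{4} + C.
The condition gives C = - \frac{73}{48} - (- \frac{73}{48}) = 0.
So G(x) = - \frac{15 x^{4}}{16} + x^{3} + \frac{5 x^{2}}{3} + x - \frac{1}{4}.
Check: d/dx[- \frac{15 x^{4}}{16} + x^{3} + \frac{5 x^{2}}{3} + x - \frac{1}{4}] = - \frac{15 x^{3}}{4} + 3 x^{2} + \frac{10 x}{3} + 1, which equals G'(x).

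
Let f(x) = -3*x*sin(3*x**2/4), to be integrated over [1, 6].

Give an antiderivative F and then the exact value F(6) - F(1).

Antiderivative: F(x) = 2*cos(3*x**2/4); value = -2*cos(3/4) + 2*cos(27)

The substitution u = 3*x**2/4 works: f is exactly (dF/du)*(du/dx) for that inner function.
F(x) = 2*cos(3*x**2/4) is an antiderivative of f.
Check: d/dx[2*cos(3*x**2/4)] = -3*x*sin(3*x**2/4) = f(x).
F(6) = 2*cos(27); F(1) = 2*cos(3/4).
Integral = F(6) - F(1) = -2*cos(3/4) + 2*cos(27).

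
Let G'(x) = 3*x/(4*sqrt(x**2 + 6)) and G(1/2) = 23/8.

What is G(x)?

G(x) = (3*sqrt(x**2 + 6) + 4)/4

The substitution u = x**2 + 6 works: G'(x) is exactly (dG/du)*(du/dx) for that inner function.
A general antiderivative is 3*sqrt(x**2 + 6)/4 + C.
The condition gives C = 23/8 - (15/8) = 1.
So G(x) = (3*sqrt(x**2 + 6) + 4)/4.
Check: d/dx[(3*sqrt(x**2 + 6) + 4)/4] = 3*x/(4*sqrt(x**2 + 6)) = G'(x).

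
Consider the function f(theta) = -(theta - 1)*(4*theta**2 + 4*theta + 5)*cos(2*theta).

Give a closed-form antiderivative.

An antiderivative is F(theta) = -2*theta**3*sin(2*theta) - 3*theta**2*cos(2*theta) + 5*theta*sin(2*theta)/2 + 5*sin(2*theta)/2 + 5*cos(2*theta)/4.

Whatever form F(theta) takes, F'(theta) = f(theta) is non-negotiable.
Check: d/dtheta[-2*theta**3*sin(2*theta) - 3*theta**2*cos(2*theta) + 5*theta*sin(2*theta)/2 + 5*sin(2*theta)/2 + 5*cos(2*theta)/4] = -4*theta**3*cos(2*theta) - theta*cos(2*theta) + 5*cos(2*theta), which equals f(theta).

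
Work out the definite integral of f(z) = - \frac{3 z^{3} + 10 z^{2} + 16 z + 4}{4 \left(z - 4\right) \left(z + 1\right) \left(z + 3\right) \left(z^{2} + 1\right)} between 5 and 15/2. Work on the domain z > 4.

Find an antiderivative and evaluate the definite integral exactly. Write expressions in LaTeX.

Factor the denominator (4 \left(z - 4\right) \left(z + 1\right) \left(z + 3\right) \left(z^{2} + 1\right)) and decompose: f = \frac{24 z + 11}{136 \left(z^{2} + 1\right)} + \frac{1}{16 \left(z + 3\right)} - \frac{1}{16 \left(z + 1\right)} - \frac{3}{17 \left(z - 4\right)}; each piece integrates to a log, atan, or power term.
F(z) = - \frac{3 \log{\left(z - 4 \right)}}{17} - \frac{\log{\left(z + 1 \right)}}{16} + \frac{\log{\left(z + 3 \right)}}{16} + \frac{3 \log{\left(z^{2} + 1 \right)}}{34} + \frac{11 \operatorname{atan}{\left(z \right)}}{136} is an antiderivative of f.
Check: d/dz[- \frac{3 \log{\left(z - 4 \right)}}{17} - \frac{\log{\left(z + 1 \right)}}{16} + \frac{\log{\left(z + 3 \right)}}{16} + \frac{3 \log{\left(z^{2} + 1 \right)}}{34} + \frac{11 \operatorname{atan}{\left(z \right)}}{136}] = \frac{- 3 z^{3} - 10 z^{2} - 16 z - 4}{4 z^{5} - 48 z^{3} - 48 z^{2} - 52 z - 48}, which equals f(z).
F(15/2) = - \frac{3 \log{\left(\frac{7}{2} \right)}}{17} - \frac{\log{\left(\frac{17}{2} \right)}}{16} + \frac{11 \operatorname{atan}{\left(\frac{15}{2} \right)}}{136} + \frac{\log{\left(\frac{21}{2} \right)}}{16} + \frac{3 \log{\left(\frac{229}{4} \right)}}{34}; F(5) = - \frac{\log{\left(6 \right)}}{16} + \frac{11 \operatorname{atan}{\left(5 \right)}}{136} + \frac{\log{\left(8 \right)}}{16} + \frac{3 \log{\left(26 \right)}}{34}.
Integral = F(15/2) - F(5) = - \frac{3 \log{\left(26 \right)}}{34} - \frac{3 \log{\left(\frac{7}{2} \right)}}{17} - \frac{\log{\left(\frac{17}{2} \right)}}{16} - \frac{\log{\left(8 \right)}}{16} - \frac{11 \operatorname{atan}{\left(5 \right)}}{136} + \frac{\log{\left(6 \right)}}{16} + \frac{11 \operatorname{atan}{\left(\frac{15}{2} \right)}}{136} + \frac{\log{\left(\frac{21}{2} \right)}}{16} + \frac{3 \log{\left(\frac{229}{4} \right)}}{34}.

Antiderivative: F(z) = - \frac{3 \log{\left(z - 4 \right)}}{17} - \frac{\log{\left(z + 1 \right)}}{16} + \frac{\log{\left(z + 3 \right)}}{16} + \frac{3 \log{\left(z^{2} + 1 \right)}}{34} + \frac{11 \operatorname{atan}{\left(z \right)}}{136}; value = - \frac{3 \log{\left(26 \right)}}{34} - \frac{3 \log{\left(\frac{7}{2} \right)}}{17} - \frac{\log{\left(\frac{17}{2} \right)}}{16} - \frac{\log{\left(8 \right)}}{16} - \frac{11 \operatorname{atan}{\left(5 \right)}}{136} + \frac{\log{\left(6 \right)}}{16} + \frac{11 \operatorname{atan}{\left(\frac{15}{2} \right)}}{136} + \frac{\log{\left(\frac{21}{2} \right)}}{16} + \frac{3 \log{\left(\frac{229}{4} \right)}}{34}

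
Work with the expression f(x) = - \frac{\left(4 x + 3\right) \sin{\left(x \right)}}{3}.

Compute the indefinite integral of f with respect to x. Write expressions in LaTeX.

A candidate is checked by its d/dx: the result must match f(x).
Check: d/dx[\frac{4 x \cos{\left(x \right)}}{3} - \frac{4 \sin{\left(x \right)}}{3} + \cos{\left(x \right)}] = - \frac{4 x \sin{\left(x \right)}}{3} - \sin{\left(x \right)}, which equals f(x).

F(x) = \frac{4 x \cos{\left(x \right)}}{3} - \frac{4 \sin{\left(x \right)}}{3} + \cos{\left(x \right)} + C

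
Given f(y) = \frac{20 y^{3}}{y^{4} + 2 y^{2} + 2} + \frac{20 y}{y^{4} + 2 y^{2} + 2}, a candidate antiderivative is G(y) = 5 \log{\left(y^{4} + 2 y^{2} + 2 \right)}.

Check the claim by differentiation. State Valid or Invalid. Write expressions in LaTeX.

Valid - the claim checks out under differentiation.

d/dy[G] = \frac{20 y^{3} + 20 y}{y^{4} + 2 y^{2} + 2}
This equals f(y) exactly, so the claim holds.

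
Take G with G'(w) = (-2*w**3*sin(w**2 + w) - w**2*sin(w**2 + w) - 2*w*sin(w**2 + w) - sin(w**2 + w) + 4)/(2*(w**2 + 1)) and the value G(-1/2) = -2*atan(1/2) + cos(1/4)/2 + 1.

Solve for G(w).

A first test for any G(w): its w-derivative must equal the given G'(w).
A general antiderivative is cos(w**2 + w)/2 + 2*atan(w) + C.
The condition gives C = -2*atan(1/2) + cos(1/4)/2 + 1 - (-2*atan(1/2) + cos(1/4)/2) = 1.
So G(w) = (cos(w**2 + w) + 4*atan(w) + 2)/2.
Check: d/dw[(cos(w**2 + w) + 4*atan(w) + 2)/2] = (-2*w**3*sin(w**2 + w) - w**2*sin(w**2 + w) - 2*w*sin(w**2 + w) - sin(w**2 + w) + 4)/(2*w**2 + 2), which equals G'(w).

G(w) = (cos(w**2 + w) + 4*atan(w) + 2)/2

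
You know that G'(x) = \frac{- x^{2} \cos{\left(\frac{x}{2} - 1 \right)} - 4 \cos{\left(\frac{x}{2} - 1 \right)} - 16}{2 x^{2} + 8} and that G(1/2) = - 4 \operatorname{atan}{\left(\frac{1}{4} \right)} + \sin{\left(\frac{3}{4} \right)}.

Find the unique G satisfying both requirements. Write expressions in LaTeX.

Recover the given G'(x) by differentiating a candidate G(x); any mismatch rules it out.
A general antiderivative is - \sin{\left(\frac{x}{2} - 1 \right)} - 4 \operatorname{atan}{\left(\frac{x}{2} \right)} + C.
The condition gives C = - 4 \operatorname{atan}{\left(\frac{1}{4} \right)} + \sin{\left(\frac{3}{4} \right)} - (- 4 \operatorname{atan}{\left(\frac{1}{4} \right)} + \sin{\left(\frac{3}{4} \right)}) = 0.
So G(x) = - \sin{\left(\frac{x}{2} - 1 \right)} - 4 \operatorname{atan}{\left(\frac{x}{2} \right)}.
Check: d/dx[- \sin{\left(\frac{x}{2} - 1 \right)} - 4 \operatorname{atan}{\left(\frac{x}{2} \right)}] = \frac{- x^{2} \cos{\left(\frac{x}{2} - 1 \right)} - 4 \cos{\left(\frac{x}{2} - 1 \right)} - 16}{2 x^{2} + 8} = G'(x).

G(x) = - \sin{\left(\frac{x}{2} - 1 \right)} - 4 \operatorname{atan}{\left(\frac{x}{2} \right)}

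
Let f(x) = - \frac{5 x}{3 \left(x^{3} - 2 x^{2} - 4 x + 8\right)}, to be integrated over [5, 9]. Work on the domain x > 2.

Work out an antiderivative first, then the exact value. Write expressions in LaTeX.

Antiderivative: F(x) = \frac{- 5 x \log{\left(x - 2 \right)} + 5 x \log{\left(x + 2 \right)} + 10 \log{\left(x - 2 \right)} - 10 \log{\left(x + 2 \right)} + 20}{24 x - 48}; value = - \frac{5 \log{\left(7 \right)}}{12} - \frac{10}{63} + \frac{5 \log{\left(3 \right)}}{24} + \frac{5 \log{\left(11 \right)}}{24}

Factor the denominator (3 \left(x - 2\right)^{2} \left(x + 2\right)) and decompose: f = \frac{5}{24 \left(x + 2\right)} - \frac{5}{24 \left(x - 2\right)} - \frac{5}{6 \left(x - 2\right)^{2}}; each piece integrates to a log, atan, or power term.
F(x) = \frac{- 5 x \log{\left(x - 2 \right)} + 5 x \log{\left(x + 2 \right)} + 10 \log{\left(x - 2 \right)} - 10 \log{\left(x + 2 \right)} + 20}{24 x - 48} is an antiderivative of f.
Check: d/dx[\frac{- 5 x \log{\left(x - 2 \right)} + 5 x \log{\left(x + 2 \right)} + 10 \log{\left(x - 2 \right)} - 10 \log{\left(x + 2 \right)} + 20}{24 x - 48}] = - \frac{5 x}{3 x^{3} - 6 x^{2} - 12 x + 24}, which equals f(x).
F(9) = - \frac{5 \log{\left(7 \right)}}{24} + \frac{5}{42} + \frac{5 \log{\left(11 \right)}}{24}; F(5) = - \frac{5 \log{\left(3 \right)}}{24} + \frac{5}{18} + \frac{5 \log{\left(7 \right)}}{24}.
Integral = F(9) - F(5) = - \frac{5 \log{\left(7 \right)}}{12} - \frac{10}{63} + \frac{5 \log{\left(3 \right)}}{24} + \frac{5 \log{\left(11 \right)}}{24}.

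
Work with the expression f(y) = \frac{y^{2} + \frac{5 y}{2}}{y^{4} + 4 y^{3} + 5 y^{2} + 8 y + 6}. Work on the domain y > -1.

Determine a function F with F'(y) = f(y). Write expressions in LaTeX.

An antiderivative is F(y) = - \frac{\log{\left(y + 1 \right)}}{4} - \frac{3 \log{\left(y + 3 \right)}}{44} + \frac{7 \log{\left(y^{2} + 2 \right)}}{44} + \frac{3 \sqrt{2} \operatorname{atan}{\left(\frac{\sqrt{2} y}{2} \right)}}{11}.

Factor the denominator (2 \left(y + 1\right) \left(y + 3\right) \left(y^{2} + 2\right)) and decompose: f = \frac{7 y + 12}{22 \left(y^{2} + 2\right)} - \frac{3}{44 \left(y + 3\right)} - \frac{1}{4 \left(y + 1\right)}; each piece integrates to a log, atan, or power term.
Check: d/dy[- \frac{\log{\left(y + 1 \right)}}{4} - \frac{3 \log{\left(y + 3 \right)}}{44} + \frac{7 \log{\left(y^{2} + 2 \right)}}{44} + \frac{3 \sqrt{2} \operatorname{atan}{\left(\frac{\sqrt{2} y}{2} \right)}}{11}] = \frac{2 y^{2} + 5 y}{2 y^{4} + 8 y^{3} + 10 y^{2} + 16 y + 12}, which equals f(y).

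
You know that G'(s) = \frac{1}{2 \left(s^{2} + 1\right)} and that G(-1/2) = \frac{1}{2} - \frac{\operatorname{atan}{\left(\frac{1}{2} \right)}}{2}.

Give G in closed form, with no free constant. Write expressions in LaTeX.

Recover the given G'(s) by differentiating a candidate G(s); any mismatch rules it out.
A general antiderivative is \frac{\operatorname{atan}{\left(s \right)}}{2} + C.
The condition gives C = \frac{1}{2} - \frac{\operatorname{atan}{\left(\frac{1}{2} \right)}}{2} - (- \frac{\operatorname{atan}{\left(\frac{1}{2} \right)}}{2}) = \frac{1}{2}.
So G(s) = \frac{\operatorname{atan}{\left(s \right)} + 1}{2}.
Check: d/ds[\frac{\operatorname{atan}{\left(s \right)} + 1}{2}] = \frac{1}{2 s^{2} + 2}, which equals G'(s).

G(s) = \frac{\operatorname{atan}{\left(s \right)} + 1}{2}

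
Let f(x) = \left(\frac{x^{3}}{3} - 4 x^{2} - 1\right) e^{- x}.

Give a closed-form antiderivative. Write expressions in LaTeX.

An antiderivative is F(x) = \frac{\left(- x^{3} + 9 x^{2} + 18 x + 21\right) e^{- x}}{3}.

f has the shape u'v + uv' for u = - \frac{x^{3}}{3} + 3 x^{2} + 6 x + 7 and v = e^{- x} — it is the derivative of the product u*v.
Check: d/dx[\frac{\left(- x^{3} + 9 x^{2} + 18 x + 21\right) e^{- x}}{3}] = \frac{\left(x^{3} - 12 x^{2} - 3\right) e^{- x}}{3}, which equals f(x).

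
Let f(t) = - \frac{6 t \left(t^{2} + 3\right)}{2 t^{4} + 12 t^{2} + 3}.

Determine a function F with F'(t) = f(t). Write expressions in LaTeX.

An antiderivative is F(t) = - \frac{3 \log{\left(\frac{t^{4}}{3} + 2 t^{2} + \frac{1}{2} \right)}}{4}.

The substitution u = \frac{t^{4}}{3} + 2 t^{2} + \frac{1}{2} works: f is exactly (dF/du)*(du/dt) for that inner function.
Check: d/dt[- \frac{3 \log{\left(\frac{t^{4}}{3} + 2 t^{2} + \frac{1}{2} \right)}}{4}] = \frac{- 6 t^{3} - 18 t}{2 t^{4} + 12 t^{2} + 3}, which equals f(t).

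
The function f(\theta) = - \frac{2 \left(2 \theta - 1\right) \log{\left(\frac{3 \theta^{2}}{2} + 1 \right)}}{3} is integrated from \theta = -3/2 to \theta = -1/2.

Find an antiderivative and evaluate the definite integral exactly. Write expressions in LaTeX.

Any candidate F(\theta) must reproduce f(\theta) exactly when differentiated.
F(\theta) = \frac{2 \left(3 \theta^{2} + 3 \theta \left(1 - \theta\right) \log{\left(\frac{3 \theta^{2}}{2} + 1 \right)} - 6 \theta - 2 \log{\left(\theta^{2} + \frac{2}{3} \right)} + 2 \sqrt{6} \operatorname{atan}{\left(\frac{\sqrt{6} \theta}{2} \right)}\right)}{9} is an antiderivative of f.
Check: d/d\theta[\frac{2 \left(3 \theta^{2} + 3 \theta \left(1 - \theta\right) \log{\left(\frac{3 \theta^{2}}{2} + 1 \right)} - 6 \theta - 2 \log{\left(\theta^{2} + \frac{2}{3} \right)} + 2 \sqrt{6} \operatorname{atan}{\left(\frac{\sqrt{6} \theta}{2} \right)}\right)}{9}] = - \frac{4 \theta \log{\left(\frac{3 \theta^{2}}{2} + 1 \right)}}{3} + \frac{2 \log{\left(\frac{3 \theta^{2}}{2} + 1 \right)}}{3}, which equals f(\theta).
F(-1/2) = - \frac{4 \sqrt{6} \operatorname{atan}{\left(\frac{\sqrt{6}}{4} \right)}}{9} - \frac{\log{\left(\frac{11}{8} \right)}}{2} - \frac{4 \log{\left(\frac{11}{12} \right)}}{9} + \frac{5}{6}; F(-3/2) = - \frac{5 \log{\left(\frac{35}{8} \right)}}{2} - \frac{4 \sqrt{6} \operatorname{atan}{\left(\frac{3 \sqrt{6}}{4} \right)}}{9} - \frac{4 \log{\left(\frac{35}{12} \right)}}{9} + \frac{7}{2}.
Integral = F(-1/2) - F(-3/2) = - \frac{8}{3} - \frac{4 \sqrt{6} \operatorname{atan}{\left(\frac{\sqrt{6}}{4} \right)}}{9} - \frac{\log{\left(\frac{11}{8} \right)}}{2} - \frac{4 \log{\left(\frac{11}{12} \right)}}{9} + \frac{4 \log{\left(\frac{35}{12} \right)}}{9} + \frac{4 \sqrt{6} \operatorname{atan}{\left(\frac{3 \sqrt{6}}{4} \right)}}{9} + \frac{5 \log{\left(\frac{35}{8} \right)}}{2}.

Antiderivative: F(\theta) = \frac{2 \left(3 \theta^{2} + 3 \theta \left(1 - \theta\right) \log{\left(\frac{3 \theta^{2}}{2} + 1 \right)} - 6 \theta - 2 \log{\left(\theta^{2} + \frac{2}{3} \right)} + 2 \sqrt{6} \operatorname{atan}{\left(\frac{\sqrt{6} \theta}{2} \right)}\right)}{9}; value = - \frac{8}{3} - \frac{4 \sqrt{6} \operatorname{atan}{\left(\frac{\sqrt{6}}{4} \right)}}{9} - \frac{\log{\left(\frac{11}{8} \right)}}{2} - \frac{4 \log{\left(\frac{11}{12} \right)}}{9} + \frac{4 \log{\left(\frac{35}{12} \right)}}{9} + \frac{4 \sqrt{6} \operatorname{atan}{\left(\frac{3 \sqrt{6}}{4} \right)}}{9} + \frac{5 \log{\left(\frac{35}{8} \right)}}{2}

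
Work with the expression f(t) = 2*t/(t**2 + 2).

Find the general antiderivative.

f matches the chain-rule pattern g'(h)*h' with inner function h(t) = 2*t**2 + 4; substituting u = h(t) collapses the integral.
Check: d/dt[log(2*t**2 + 4)] = 2*t/(t**2 + 2) = f(t).

F(t) = log(2*t**2 + 4) + C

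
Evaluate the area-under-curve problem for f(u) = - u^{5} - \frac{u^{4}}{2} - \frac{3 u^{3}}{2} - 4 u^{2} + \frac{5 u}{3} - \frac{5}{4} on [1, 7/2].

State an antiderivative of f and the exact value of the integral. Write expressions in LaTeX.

Antiderivative: F(u) = - \frac{u^{6}}{6} - \frac{u^{5}}{10} - \frac{3 u^{4}}{8} - \frac{4 u^{3}}{3} + \frac{5 u^{2}}{6} - \frac{5 u}{4}; value = - \frac{44555}{96}

Integrate term by term and add the pieces.
F(u) = - \frac{u^{6}}{6} - \frac{u^{5}}{10} - \frac{3 u^{4}}{8} - \frac{4 u^{3}}{3} + \frac{5 u^{2}}{6} - \frac{5 u}{4} is an antiderivative of f.
Check: d/du[- \frac{u^{6}}{6} - \frac{u^{5}}{10} - \frac{3 u^{4}}{8} - \frac{4 u^{3}}{3} + \frac{5 u^{2}}{6} - \frac{5 u}{4}] = - u^{5} - \frac{u^{4}}{2} - \frac{3 u^{3}}{2} - 4 u^{2} + \frac{5 u}{3} - \frac{5}{4} = f(u).
F(7/2) = - \frac{74641}{160}; F(1) = - \frac{287}{120}.
Integral = F(7/2) - F(1) = - \frac{44555}{96}.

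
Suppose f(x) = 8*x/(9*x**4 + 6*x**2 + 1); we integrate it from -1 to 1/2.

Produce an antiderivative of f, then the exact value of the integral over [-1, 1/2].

Antiderivative: F(x) = -4/(9*x**2 + 3); value = -3/7

f matches the chain-rule pattern g'(h)*h' with inner function h(x) = 3*x**2/2 + 1/2; substituting u = h(x) collapses the integral.
F(x) = -4/(9*x**2 + 3) is an antiderivative of f.
Check: d/dx[-4/(9*x**2 + 3)] = 8*x/(9*x**4 + 6*x**2 + 1) = f(x).
F(1/2) = -16/21; F(-1) = -1/3.
Integral = F(1/2) - F(-1) = -3/7.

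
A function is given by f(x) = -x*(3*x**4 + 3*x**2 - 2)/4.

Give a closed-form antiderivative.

An antiderivative is F(x) = x**2*(-2*x**4 - 3*x**2 + 4)/16.

Whatever form F(x) takes, F'(x) = f(x) is non-negotiable.
Check: d/dx[x**2*(-2*x**4 - 3*x**2 + 4)/16] = -3*x**5/4 - 3*x**3/4 + x/2, which equals f(x).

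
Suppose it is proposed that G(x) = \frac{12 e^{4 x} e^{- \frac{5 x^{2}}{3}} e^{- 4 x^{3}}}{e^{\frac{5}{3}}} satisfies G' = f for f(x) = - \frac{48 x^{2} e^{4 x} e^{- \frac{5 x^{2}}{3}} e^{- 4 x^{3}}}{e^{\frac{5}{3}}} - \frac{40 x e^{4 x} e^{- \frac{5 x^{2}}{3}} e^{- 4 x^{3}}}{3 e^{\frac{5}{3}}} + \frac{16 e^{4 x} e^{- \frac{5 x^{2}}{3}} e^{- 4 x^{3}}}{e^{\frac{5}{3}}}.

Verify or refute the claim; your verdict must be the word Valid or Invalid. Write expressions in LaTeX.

d/dx[G] = \frac{\left(- 144 x^{2} e^{4 x} - 40 x e^{4 x} + 48 e^{4 x}\right) e^{- \frac{5 x^{2}}{3}} e^{- 4 x^{3}}}{e^{\frac{5}{3}}}
d/dx[G] - f(x) = \frac{\left(- 288 x^{2} - 80 x + 96\right) e^{4 x} e^{- \frac{5 x^{2}}{3}} e^{- 4 x^{3}}}{3 e^{\frac{5}{3}}} != 0.

Invalid: d/dx[G] - f = \frac{\left(- 288 x^{2} - 80 x + 96\right) e^{4 x} e^{- \frac{5 x^{2}}{3}} e^{- 4 x^{3}}}{3 e^{\frac{5}{3}}}, which is not 0.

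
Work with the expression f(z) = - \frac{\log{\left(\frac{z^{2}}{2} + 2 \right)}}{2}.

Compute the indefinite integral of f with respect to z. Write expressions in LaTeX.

Since d/dz undoes antidifferentiation here, F'(z) = f(z) is required of F(z).
Check: d/dz[- \frac{z \log{\left(\frac{z^{2}}{2} + 2 \right)} - 2 z + 4 \operatorname{atan}{\left(\frac{z}{2} \right)}}{2}] = - \frac{\log{\left(\frac{z^{2}}{2} + 2 \right)}}{2} = f(z).

F(z) = - \frac{z \log{\left(\frac{z^{2}}{2} + 2 \right)} - 2 z + 4 \operatorname{atan}{\left(\frac{z}{2} \right)}}{2} + C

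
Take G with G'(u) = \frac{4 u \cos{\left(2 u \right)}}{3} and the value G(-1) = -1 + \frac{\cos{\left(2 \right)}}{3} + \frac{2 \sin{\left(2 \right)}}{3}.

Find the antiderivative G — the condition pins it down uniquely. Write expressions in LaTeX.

G(u) = \frac{2 u \sin{\left(2 u \right)}}{3} + \frac{\cos{\left(2 u \right)}}{3} - 1

Whatever form G(u) takes, its d/du must return the stated G'(u).
A general antiderivative is \frac{2 u \sin{\left(2 u \right)}}{3} + \frac{\cos{\left(2 u \right)}}{3} + C.
The condition gives C = -1 + \frac{\cos{\left(2 \right)}}{3} + \frac{2 \sin{\left(2 \right)}}{3} - (\frac{\cos{\left(2 \right)}}{3} + \frac{2 \sin{\left(2 \right)}}{3}) = -1.
So G(u) = \frac{2 u \sin{\left(2 u \right)}}{3} + \frac{\cos{\left(2 u \right)}}{3} - 1.
Check: d/du[\frac{2 u \sin{\left(2 u \right)}}{3} + \frac{\cos{\left(2 u \right)}}{3} - 1] = \frac{4 u \cos{\left(2 u \right)}}{3} = G'(u).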